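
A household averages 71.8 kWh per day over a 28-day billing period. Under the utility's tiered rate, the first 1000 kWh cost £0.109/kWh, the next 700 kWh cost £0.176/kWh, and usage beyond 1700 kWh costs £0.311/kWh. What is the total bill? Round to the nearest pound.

£329

Usage = 71.8 kWh/day × 28 days = 2010.4 kWh
First 1000 kWh × £0.109 = £109.00
Next 700 kWh × £0.176 = £123.20
Remaining 310.4 kWh × £0.311 = £96.53
Total = £328.73 ≈ £329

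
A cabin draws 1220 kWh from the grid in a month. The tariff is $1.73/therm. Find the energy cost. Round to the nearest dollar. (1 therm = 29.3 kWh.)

$72

1220 kWh × (0.03413 therm/kWh) = 41.64 therm
Cost = 41.64 therm × $1.73/therm = $72.03 ≈ $72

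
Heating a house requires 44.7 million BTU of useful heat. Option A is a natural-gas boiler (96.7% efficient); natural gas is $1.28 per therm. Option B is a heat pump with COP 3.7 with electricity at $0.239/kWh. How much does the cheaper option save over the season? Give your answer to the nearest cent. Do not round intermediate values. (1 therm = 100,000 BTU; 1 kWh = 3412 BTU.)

Heat load = 44.7 × 10⁶ BTU = 44,700,000 BTU
Gas: input = 44,700,000 / 0.967 = 46,225,440 BTU = 462.3 therm → 462.3 × $1.28 = $591.69
Heat pump: 44,700,000 BTU / 3412 = 13,100 kWh heat; / 3.7 = 3,541 kWh in → × $0.239 = $846.24
Difference = |$591.69 − $846.24| = $254.56

$254.56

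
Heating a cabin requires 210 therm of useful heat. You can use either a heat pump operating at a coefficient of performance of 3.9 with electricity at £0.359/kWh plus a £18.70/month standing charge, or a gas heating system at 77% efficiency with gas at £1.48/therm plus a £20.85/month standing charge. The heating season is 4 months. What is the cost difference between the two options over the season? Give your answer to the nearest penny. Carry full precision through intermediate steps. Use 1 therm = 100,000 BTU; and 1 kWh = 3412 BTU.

Heat load = 210 therm × 100,000 = 21,000,000 BTU
Gas: input = 21,000,000 / 0.77 = 27,272,727 BTU = 272.7 therm → 272.7 × £1.48 = £403.64; + 4 × £20.85 standing = £487.04
Heat pump: 21,000,000 BTU / 3412 = 6,155 kWh heat; / 3.9 = 1,578 kWh in → × £0.359 = £566.55; + 4 × £18.70 standing = £641.35
Difference = |£487.04 − £641.35| = £154.32

£154.32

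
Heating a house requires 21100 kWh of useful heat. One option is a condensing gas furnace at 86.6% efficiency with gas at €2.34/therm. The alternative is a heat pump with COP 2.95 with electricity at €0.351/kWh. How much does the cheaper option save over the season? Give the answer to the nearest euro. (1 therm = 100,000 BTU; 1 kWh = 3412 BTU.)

Heat load = 21100 kWh × 3412 = 71,993,200 BTU
Gas: input = 71,993,200 / 0.866 = 83,133,025 BTU = 831.3 therm → 831.3 × €2.34 = €1,945.31
Heat pump: 71,993,200 BTU / 3412 = 21,100 kWh heat; / 2.95 = 7,153 kWh in → × €0.351 = €2,510.54
Difference = |€1,945.31 − €2,510.54| = €565.23 ≈ €565

€565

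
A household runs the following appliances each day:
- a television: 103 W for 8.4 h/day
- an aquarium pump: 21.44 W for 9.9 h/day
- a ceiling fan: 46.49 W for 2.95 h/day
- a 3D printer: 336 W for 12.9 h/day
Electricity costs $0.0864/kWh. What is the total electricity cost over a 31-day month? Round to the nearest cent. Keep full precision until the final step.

$14.86

television: 103 W × 8.4 h × 31 d = 26,821 Wh = 26.82 kWh
aquarium pump: 21.44 W × 9.9 h × 31 d = 6,580 Wh = 6.58 kWh
ceiling fan: 46.49 W × 2.95 h × 31 d = 4,252 Wh = 4.252 kWh
3D printer: 336 W × 12.9 h × 31 d = 134,366 Wh = 134.4 kWh
Total energy = 26.82 + 6.58 + 4.252 + 134.4 = 172 kWh
Cost = 172 kWh × $0.0864 = $14.86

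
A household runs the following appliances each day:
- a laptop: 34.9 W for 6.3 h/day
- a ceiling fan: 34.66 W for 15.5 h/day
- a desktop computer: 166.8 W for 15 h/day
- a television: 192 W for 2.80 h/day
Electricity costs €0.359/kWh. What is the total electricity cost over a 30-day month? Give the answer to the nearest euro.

laptop: 34.9 W × 6.3 h × 30 d = 6,596 Wh = 6.596 kWh
ceiling fan: 34.66 W × 15.5 h × 30 d = 16,117 Wh = 16.12 kWh
desktop computer: 166.8 W × 15 h × 30 d = 75,060 Wh = 75.06 kWh
television: 192 W × 2.80 h × 30 d = 16,128 Wh = 16.13 kWh
Total energy = 6.596 + 16.12 + 75.06 + 16.13 = 113.9 kWh
Cost = 113.9 kWh × €0.359 = €40.89 ≈ €41

€41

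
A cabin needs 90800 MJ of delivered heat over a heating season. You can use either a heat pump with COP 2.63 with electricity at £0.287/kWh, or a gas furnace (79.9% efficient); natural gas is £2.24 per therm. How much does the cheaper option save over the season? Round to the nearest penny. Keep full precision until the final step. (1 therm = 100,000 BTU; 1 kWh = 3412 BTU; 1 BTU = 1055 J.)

£339.77

Heat load = 90800 MJ = 90,800,000,000 J / 1055 = 86,066,351 BTU
Gas: input = 86,066,351 / 0.799 = 107,717,585 BTU = 1,077 therm → 1,077 × £2.24 = £2,412.87
Heat pump: 86,066,351 BTU / 3412 = 25,220 kWh heat; / 2.63 = 9,591 kWh in → × £0.287 = £2,752.65
Difference = |£2,412.87 − £2,752.65| = £339.77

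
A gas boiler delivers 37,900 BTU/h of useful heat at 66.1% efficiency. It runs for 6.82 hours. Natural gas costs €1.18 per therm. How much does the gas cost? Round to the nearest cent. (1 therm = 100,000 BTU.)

Heat delivered = 37,900 BTU/h × 6.82 h = 258,478 BTU
Gas input = 258,478 / 0.661 = 391,041 BTU
= 391,041 / 100,000 = 3.91 therm
Cost = 3.91 × €1.18/therm = €4.61

€4.61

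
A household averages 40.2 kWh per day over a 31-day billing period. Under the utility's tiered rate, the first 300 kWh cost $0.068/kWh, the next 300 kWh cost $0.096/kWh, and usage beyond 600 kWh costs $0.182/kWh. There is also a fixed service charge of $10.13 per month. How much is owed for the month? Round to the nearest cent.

$176.94

Usage = 40.2 kWh/day × 31 days = 1246.2 kWh
First 300 kWh × $0.068 = $20.40
Next 300 kWh × $0.096 = $28.80
Remaining 646.2 kWh × $0.182 = $117.61
Energy charge = $166.81; + service $10.13 = $176.94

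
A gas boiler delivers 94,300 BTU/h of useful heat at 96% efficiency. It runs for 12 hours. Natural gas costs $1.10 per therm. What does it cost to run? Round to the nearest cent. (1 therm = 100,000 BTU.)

$12.97

Heat delivered = 94,300 BTU/h × 12 h = 1,131,600 BTU
Gas input = 1,131,600 / 0.96 = 1,178,750 BTU
= 1,178,750 / 100,000 = 11.79 therm
Cost = 11.79 × $1.10/therm = $12.97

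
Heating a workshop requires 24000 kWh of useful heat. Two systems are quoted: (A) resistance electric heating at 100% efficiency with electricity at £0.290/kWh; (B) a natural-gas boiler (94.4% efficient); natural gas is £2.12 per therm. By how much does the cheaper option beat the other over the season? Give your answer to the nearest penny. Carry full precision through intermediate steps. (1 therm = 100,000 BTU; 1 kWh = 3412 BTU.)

Heat load = 24000 kWh × 3412 = 81,888,000 BTU
Gas: input = 81,888,000 / 0.944 = 86,745,763 BTU = 867.5 therm → 867.5 × £2.12 = £1,839.01
Electric: 81,888,000 BTU / 3412 = 24,000 kWh → × £0.290 = £6,960.00
Difference = |£1,839.01 − £6,960.00| = £5,120.99

£5120.99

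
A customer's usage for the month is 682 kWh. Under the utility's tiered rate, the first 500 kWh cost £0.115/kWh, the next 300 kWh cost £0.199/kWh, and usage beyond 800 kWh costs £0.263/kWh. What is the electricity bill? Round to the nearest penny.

First 500 kWh × £0.115 = £57.50
Next 182 kWh × £0.199 = £36.22
Remaining tier: 0 kWh (not reached)
Total = £93.72

£93.72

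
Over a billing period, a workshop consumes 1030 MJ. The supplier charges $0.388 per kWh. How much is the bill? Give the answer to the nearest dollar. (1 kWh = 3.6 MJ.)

1030 MJ × (0.27778 kWh/MJ) = 286.1 kWh
Cost = 286.1 kWh × $0.388/kWh = $111.01 ≈ $111

$111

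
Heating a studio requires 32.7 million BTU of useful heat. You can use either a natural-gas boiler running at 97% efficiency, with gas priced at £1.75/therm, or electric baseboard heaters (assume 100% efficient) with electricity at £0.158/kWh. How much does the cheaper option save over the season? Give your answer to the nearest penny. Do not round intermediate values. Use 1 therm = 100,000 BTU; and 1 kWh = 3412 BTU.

Heat load = 32.7 × 10⁶ BTU = 32,700,000 BTU
Gas: input = 32,700,000 / 0.97 = 33,711,340 BTU = 337.1 therm → 337.1 × £1.75 = £589.95
Electric: 32,700,000 BTU / 3412 = 9,584 kWh → × £0.158 = £1,514.24
Difference = |£589.95 − £1,514.24| = £924.30

£924.30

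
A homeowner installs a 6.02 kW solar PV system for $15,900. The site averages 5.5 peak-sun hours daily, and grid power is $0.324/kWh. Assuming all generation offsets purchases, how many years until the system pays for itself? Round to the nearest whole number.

4 years

Daily generation = 6.02 kW × 5.5 h = 33.11 kWh
Annual generation = 33.11 × 365 = 12085 kWh
Annual savings = 12085 × $0.324 = $3,915.59
Payback = $15,900 / $3,915.59 = 4.06 years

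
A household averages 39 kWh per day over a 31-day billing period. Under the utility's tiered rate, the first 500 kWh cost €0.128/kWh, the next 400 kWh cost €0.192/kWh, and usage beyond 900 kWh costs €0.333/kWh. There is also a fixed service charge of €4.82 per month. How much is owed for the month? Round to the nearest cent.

€248.52

Usage = 39 kWh/day × 31 days = 1209 kWh
First 500 kWh × €0.128 = €64.00
Next 400 kWh × €0.192 = €76.80
Remaining 309 kWh × €0.333 = €102.90
Energy charge = €243.70; + service €4.82 = €248.52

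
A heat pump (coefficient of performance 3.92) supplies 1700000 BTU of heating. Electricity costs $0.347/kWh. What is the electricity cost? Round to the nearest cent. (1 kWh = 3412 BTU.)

Heat delivered = 1,700,000 BTU / 3412 = 498.2 kWh
Electrical input = 498.2 kWh / 3.92 = 127.1 kWh
Cost = 127.1 × $0.347/kWh = $44.10

$44.10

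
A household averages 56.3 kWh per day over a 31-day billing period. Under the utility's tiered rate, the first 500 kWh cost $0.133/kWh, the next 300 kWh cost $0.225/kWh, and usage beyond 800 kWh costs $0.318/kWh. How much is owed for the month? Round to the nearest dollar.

Usage = 56.3 kWh/day × 31 days = 1745.3 kWh
First 500 kWh × $0.133 = $66.50
Next 300 kWh × $0.225 = $67.50
Remaining 945.3 kWh × $0.318 = $300.61
Total = $434.61 ≈ $435

$435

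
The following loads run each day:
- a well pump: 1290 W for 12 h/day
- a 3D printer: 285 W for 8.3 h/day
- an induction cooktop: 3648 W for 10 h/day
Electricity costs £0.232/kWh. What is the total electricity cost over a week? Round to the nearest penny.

£88.22

well pump: 1290 W × 12 h × 7 d = 108,360 Wh = 108.4 kWh
3D printer: 285 W × 8.3 h × 7 d = 16,558 Wh = 16.56 kWh
induction cooktop: 3648 W × 10 h × 7 d = 255,360 Wh = 255.4 kWh
Total energy = 108.4 + 16.56 + 255.4 = 380.3 kWh
Cost = 380.3 kWh × £0.232 = £88.22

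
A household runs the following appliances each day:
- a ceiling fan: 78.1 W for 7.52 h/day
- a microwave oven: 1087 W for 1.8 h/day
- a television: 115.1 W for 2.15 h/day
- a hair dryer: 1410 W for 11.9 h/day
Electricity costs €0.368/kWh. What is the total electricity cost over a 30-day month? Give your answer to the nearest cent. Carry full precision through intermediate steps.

€216.06

ceiling fan: 78.1 W × 7.52 h × 30 d = 17,619 Wh = 17.62 kWh
microwave oven: 1087 W × 1.8 h × 30 d = 58,698 Wh = 58.7 kWh
television: 115.1 W × 2.15 h × 30 d = 7,424 Wh = 7.424 kWh
hair dryer: 1410 W × 11.9 h × 30 d = 503,370 Wh = 503.4 kWh
Total energy = 17.62 + 58.7 + 7.424 + 503.4 = 587.1 kWh
Cost = 587.1 kWh × €0.368 = €216.06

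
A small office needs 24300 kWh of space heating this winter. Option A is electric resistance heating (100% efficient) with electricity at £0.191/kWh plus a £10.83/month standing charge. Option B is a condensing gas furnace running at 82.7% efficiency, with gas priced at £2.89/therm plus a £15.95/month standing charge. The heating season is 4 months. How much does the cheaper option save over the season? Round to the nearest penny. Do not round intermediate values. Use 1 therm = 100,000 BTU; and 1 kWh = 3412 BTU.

Heat load = 24300 kWh × 3412 = 82,911,600 BTU
Gas: input = 82,911,600 / 0.827 = 100,255,865 BTU = 1,003 therm → 1,003 × £2.89 = £2,897.39; + 4 × £15.95 standing = £2,961.19
Electric: 82,911,600 BTU / 3412 = 24,300 kWh → × £0.191 = £4,641.30; + 4 × £10.83 standing = £4,684.62
Difference = |£2,961.19 − £4,684.62| = £1,723.43

£1723.43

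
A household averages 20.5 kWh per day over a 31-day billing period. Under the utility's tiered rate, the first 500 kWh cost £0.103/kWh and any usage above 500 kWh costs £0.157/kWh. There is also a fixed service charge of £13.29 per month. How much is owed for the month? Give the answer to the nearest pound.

Usage = 20.5 kWh/day × 31 days = 635.5 kWh
First 500 kWh × £0.103 = £51.50
Remaining 135.5 kWh × £0.157 = £21.27
Energy charge = £72.77; + service £13.29 = £86.06 ≈ £86

£86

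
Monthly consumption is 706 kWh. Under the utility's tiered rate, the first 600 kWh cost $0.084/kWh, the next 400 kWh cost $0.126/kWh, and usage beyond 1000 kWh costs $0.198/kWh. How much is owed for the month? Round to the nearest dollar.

$64

First 600 kWh × $0.084 = $50.40
Next 106 kWh × $0.126 = $13.36
Remaining tier: 0 kWh (not reached)
Total = $63.76 ≈ $64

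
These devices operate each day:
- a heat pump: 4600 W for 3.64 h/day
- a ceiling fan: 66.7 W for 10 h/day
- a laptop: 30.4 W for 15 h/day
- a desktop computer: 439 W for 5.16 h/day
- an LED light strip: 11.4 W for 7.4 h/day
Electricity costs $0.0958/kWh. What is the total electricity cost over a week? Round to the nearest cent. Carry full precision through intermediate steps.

$13.56

heat pump: 4600 W × 3.64 h × 7 d = 117,208 Wh = 117.2 kWh
ceiling fan: 66.7 W × 10 h × 7 d = 4,669 Wh = 4.669 kWh
laptop: 30.4 W × 15 h × 7 d = 3,192 Wh = 3.192 kWh
desktop computer: 439 W × 5.16 h × 7 d = 15,857 Wh = 15.86 kWh
LED light strip: 11.4 W × 7.4 h × 7 d = 591 Wh = 0.5905 kWh
Total energy = 117.2 + 4.669 + 3.192 + 15.86 + 0.5905 = 141.5 kWh
Cost = 141.5 kWh × $0.0958 = $13.56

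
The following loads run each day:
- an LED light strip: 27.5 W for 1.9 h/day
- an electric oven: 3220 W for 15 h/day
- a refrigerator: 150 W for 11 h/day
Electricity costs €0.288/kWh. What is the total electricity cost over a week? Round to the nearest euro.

LED light strip: 27.5 W × 1.9 h × 7 d = 366 Wh = 0.3658 kWh
electric oven: 3220 W × 15 h × 7 d = 338,100 Wh = 338.1 kWh
refrigerator: 150 W × 11 h × 7 d = 11,550 Wh = 11.55 kWh
Total energy = 0.3658 + 338.1 + 11.55 = 350 kWh
Cost = 350 kWh × €0.288 = €100.80 ≈ €101

€101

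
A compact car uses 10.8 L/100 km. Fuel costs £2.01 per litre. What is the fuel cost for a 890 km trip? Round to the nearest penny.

£193.20

Fuel = 10.8 L/100 km × 890 km / 100 = 96.12 L
Cost = 96.12 L × £2.01/L = £193.20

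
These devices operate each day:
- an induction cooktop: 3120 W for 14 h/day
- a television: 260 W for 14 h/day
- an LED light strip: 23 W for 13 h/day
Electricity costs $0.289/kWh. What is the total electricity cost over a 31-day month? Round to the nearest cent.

induction cooktop: 3120 W × 14 h × 31 d = 1,354,080 Wh = 1,354 kWh
television: 260 W × 14 h × 31 d = 112,840 Wh = 112.8 kWh
LED light strip: 23 W × 13 h × 31 d = 9,269 Wh = 9.269 kWh
Total energy = 1,354 + 112.8 + 9.269 = 1,476 kWh
Cost = 1,476 kWh × $0.289 = $426.62

$426.62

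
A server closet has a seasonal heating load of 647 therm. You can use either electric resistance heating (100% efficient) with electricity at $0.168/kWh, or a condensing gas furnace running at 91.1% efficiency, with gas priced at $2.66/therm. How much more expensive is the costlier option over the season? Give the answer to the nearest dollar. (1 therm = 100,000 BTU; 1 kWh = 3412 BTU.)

Heat load = 647 therm × 100,000 = 64,700,000 BTU
Gas: input = 64,700,000 / 0.911 = 71,020,856 BTU = 710.2 therm → 710.2 × $2.66 = $1,889.15
Electric: 64,700,000 BTU / 3412 = 18,960 kWh → × $0.168 = $3,185.70
Difference = |$1,889.15 − $3,185.70| = $1,296.54 ≈ $1297

$1297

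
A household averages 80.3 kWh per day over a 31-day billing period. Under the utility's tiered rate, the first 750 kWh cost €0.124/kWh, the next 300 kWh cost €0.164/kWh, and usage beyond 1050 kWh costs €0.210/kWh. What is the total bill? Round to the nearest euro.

Usage = 80.3 kWh/day × 31 days = 2489.3 kWh
First 750 kWh × €0.124 = €93.00
Next 300 kWh × €0.164 = €49.20
Remaining 1439.3 kWh × €0.210 = €302.25
Total = €444.45 ≈ €444

€444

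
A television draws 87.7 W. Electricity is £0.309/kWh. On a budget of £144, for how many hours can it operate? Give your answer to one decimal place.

5313.8 h

Energy budget = £144 / £0.309 per kWh = 466 kWh = 466,019 Wh
Runtime = 466,019 Wh / 87.7 W = 5,314 h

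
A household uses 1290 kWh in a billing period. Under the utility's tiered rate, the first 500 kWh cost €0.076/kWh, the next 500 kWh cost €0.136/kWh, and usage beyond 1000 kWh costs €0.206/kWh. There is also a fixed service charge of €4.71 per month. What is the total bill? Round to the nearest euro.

First 500 kWh × €0.076 = €38.00
Next 500 kWh × €0.136 = €68.00
Remaining 290 kWh × €0.206 = €59.74
Energy charge = €165.74; + service €4.71 = €170.45 ≈ €170

€170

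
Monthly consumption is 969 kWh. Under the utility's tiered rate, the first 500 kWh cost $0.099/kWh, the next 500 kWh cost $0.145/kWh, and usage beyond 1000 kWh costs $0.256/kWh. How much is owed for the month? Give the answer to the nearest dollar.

$118

First 500 kWh × $0.099 = $49.50
Next 469 kWh × $0.145 = $68.00
Remaining tier: 0 kWh (not reached)
Total = $117.50 ≈ $118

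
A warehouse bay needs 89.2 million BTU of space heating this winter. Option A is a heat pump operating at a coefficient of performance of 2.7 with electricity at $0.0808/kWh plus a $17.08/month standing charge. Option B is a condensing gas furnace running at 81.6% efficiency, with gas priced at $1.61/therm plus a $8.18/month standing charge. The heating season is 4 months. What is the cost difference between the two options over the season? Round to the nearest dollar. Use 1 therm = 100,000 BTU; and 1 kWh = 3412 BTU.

Heat load = 89.2 × 10⁶ BTU = 89,200,000 BTU
Gas: input = 89,200,000 / 0.816 = 109,313,725 BTU = 1,093 therm → 1,093 × $1.61 = $1,759.95; + 4 × $8.18 standing = $1,792.67
Heat pump: 89,200,000 BTU / 3412 = 26,140 kWh heat; / 2.7 = 9,683 kWh in → × $0.0808 = $782.35; + 4 × $17.08 standing = $850.67
Difference = |$1,792.67 − $850.67| = $942.00

$942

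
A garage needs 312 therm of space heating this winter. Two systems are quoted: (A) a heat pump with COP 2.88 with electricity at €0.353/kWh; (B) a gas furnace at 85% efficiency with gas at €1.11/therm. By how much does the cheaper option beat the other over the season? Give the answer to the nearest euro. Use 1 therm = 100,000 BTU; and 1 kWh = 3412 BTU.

Heat load = 312 therm × 100,000 = 31,200,000 BTU
Gas: input = 31,200,000 / 0.85 = 36,705,882 BTU = 367.1 therm → 367.1 × €1.11 = €407.44
Heat pump: 31,200,000 BTU / 3412 = 9,144 kWh heat; / 2.88 = 3,175 kWh in → × €0.353 = €1,120.80
Difference = |€407.44 − €1,120.80| = €713.36 ≈ €713

€713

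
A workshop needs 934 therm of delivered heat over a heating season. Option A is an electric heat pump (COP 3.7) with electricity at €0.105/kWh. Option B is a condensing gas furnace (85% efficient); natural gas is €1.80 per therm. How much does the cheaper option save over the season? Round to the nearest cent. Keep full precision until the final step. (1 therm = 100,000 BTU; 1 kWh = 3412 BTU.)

€1201.05

Heat load = 934 therm × 100,000 = 93,400,000 BTU
Gas: input = 93,400,000 / 0.85 = 109,882,353 BTU = 1,099 therm → 1,099 × €1.80 = €1,977.88
Heat pump: 93,400,000 BTU / 3412 = 27,370 kWh heat; / 3.7 = 7,398 kWh in → × €0.105 = €776.83
Difference = |€1,977.88 − €776.83| = €1,201.05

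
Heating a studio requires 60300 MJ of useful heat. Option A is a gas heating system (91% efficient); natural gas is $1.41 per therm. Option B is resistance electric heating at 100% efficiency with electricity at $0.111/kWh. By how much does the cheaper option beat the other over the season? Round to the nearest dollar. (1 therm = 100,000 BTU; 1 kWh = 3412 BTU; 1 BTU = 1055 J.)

Heat load = 60300 MJ = 60,300,000,000 J / 1055 = 57,156,398 BTU
Gas: input = 57,156,398 / 0.91 = 62,809,229 BTU = 628.1 therm → 628.1 × $1.41 = $885.61
Electric: 57,156,398 BTU / 3412 = 16,750 kWh → × $0.111 = $1,859.43
Difference = |$885.61 − $1,859.43| = $973.82 ≈ $974

$974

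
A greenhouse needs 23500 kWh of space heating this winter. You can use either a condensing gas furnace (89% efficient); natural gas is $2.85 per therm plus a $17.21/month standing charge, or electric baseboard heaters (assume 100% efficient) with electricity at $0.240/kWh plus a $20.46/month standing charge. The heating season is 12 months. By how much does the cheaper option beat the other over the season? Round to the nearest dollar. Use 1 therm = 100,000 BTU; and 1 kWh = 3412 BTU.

$3111

Heat load = 23500 kWh × 3412 = 80,182,000 BTU
Gas: input = 80,182,000 / 0.89 = 90,092,135 BTU = 900.9 therm → 900.9 × $2.85 = $2,567.63; + 12 × $17.21 standing = $2,774.15
Electric: 80,182,000 BTU / 3412 = 23,500 kWh → × $0.240 = $5,640.00; + 12 × $20.46 standing = $5,885.52
Difference = |$2,774.15 − $5,885.52| = $3,111.37 ≈ $3111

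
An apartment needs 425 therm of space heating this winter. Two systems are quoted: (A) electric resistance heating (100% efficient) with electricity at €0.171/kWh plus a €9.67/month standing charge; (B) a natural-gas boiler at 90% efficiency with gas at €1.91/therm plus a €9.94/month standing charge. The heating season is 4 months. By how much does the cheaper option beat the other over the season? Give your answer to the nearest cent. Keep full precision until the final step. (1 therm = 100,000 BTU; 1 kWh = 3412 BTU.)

Heat load = 425 therm × 100,000 = 42,500,000 BTU
Gas: input = 42,500,000 / 0.90 = 47,222,222 BTU = 472.2 therm → 472.2 × €1.91 = €901.94; + 4 × €9.94 standing = €941.70
Electric: 42,500,000 BTU / 3412 = 12,460 kWh → × €0.171 = €2,129.98; + 4 × €9.67 standing = €2,168.66
Difference = |€941.70 − €2,168.66| = €1,226.96

€1226.96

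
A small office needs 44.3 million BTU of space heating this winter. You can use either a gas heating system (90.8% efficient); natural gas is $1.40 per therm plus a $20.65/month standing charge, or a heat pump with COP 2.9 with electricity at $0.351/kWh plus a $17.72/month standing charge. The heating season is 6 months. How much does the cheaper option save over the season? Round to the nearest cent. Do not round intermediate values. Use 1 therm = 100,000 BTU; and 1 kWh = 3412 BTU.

Heat load = 44.3 × 10⁶ BTU = 44,300,000 BTU
Gas: input = 44,300,000 / 0.908 = 48,788,546 BTU = 487.9 therm → 487.9 × $1.40 = $683.04; + 6 × $20.65 standing = $806.94
Heat pump: 44,300,000 BTU / 3412 = 12,980 kWh heat; / 2.9 = 4,477 kWh in → × $0.351 = $1,571.46; + 6 × $17.72 standing = $1,677.78
Difference = |$806.94 − $1,677.78| = $870.84

$870.84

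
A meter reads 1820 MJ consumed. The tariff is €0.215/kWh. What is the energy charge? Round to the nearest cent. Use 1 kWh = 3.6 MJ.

€108.69

1820 MJ × (0.27778 kWh/MJ) = 505.6 kWh
Cost = 505.6 kWh × €0.215/kWh = €108.69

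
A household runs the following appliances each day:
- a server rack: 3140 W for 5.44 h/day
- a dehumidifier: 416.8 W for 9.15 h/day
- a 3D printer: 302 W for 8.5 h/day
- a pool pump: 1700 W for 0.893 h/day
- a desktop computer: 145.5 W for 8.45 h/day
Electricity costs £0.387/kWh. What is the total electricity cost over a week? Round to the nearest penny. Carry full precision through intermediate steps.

server rack: 3140 W × 5.44 h × 7 d = 119,571 Wh = 119.6 kWh
dehumidifier: 416.8 W × 9.15 h × 7 d = 26,696 Wh = 26.7 kWh
3D printer: 302 W × 8.5 h × 7 d = 17,969 Wh = 17.97 kWh
pool pump: 1700 W × 0.893 h × 7 d = 10,627 Wh = 10.63 kWh
desktop computer: 145.5 W × 8.45 h × 7 d = 8,606 Wh = 8.606 kWh
Total energy = 119.6 + 26.7 + 17.97 + 10.63 + 8.606 = 183.5 kWh
Cost = 183.5 kWh × £0.387 = £71.00

£71.00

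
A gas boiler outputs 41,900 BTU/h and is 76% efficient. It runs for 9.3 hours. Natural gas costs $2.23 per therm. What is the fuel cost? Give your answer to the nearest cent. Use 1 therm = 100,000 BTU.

$11.43

Heat delivered = 41,900 BTU/h × 9.3 h = 389,670 BTU
Gas input = 389,670 / 0.76 = 512,724 BTU
= 512,724 / 100,000 = 5.127 therm
Cost = 5.127 × $2.23/therm = $11.43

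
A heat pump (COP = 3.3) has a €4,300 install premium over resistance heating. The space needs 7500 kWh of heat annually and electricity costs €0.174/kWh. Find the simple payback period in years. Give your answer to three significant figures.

Resistance: 7500 kWh × €0.174 = €1,305.00/yr
Heat pump: 7500 / 3.3 = 2273 kWh in → × €0.174 = €395.45/yr
Annual savings = €909.55
Payback = €4,300 / €909.55 = 4.73 years

4.73 years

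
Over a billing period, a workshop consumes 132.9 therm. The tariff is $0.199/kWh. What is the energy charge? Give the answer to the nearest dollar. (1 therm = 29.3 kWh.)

$775

132.9 therm × (29.3 kWh/therm) = 3,894 kWh
Cost = 3,894 kWh × $0.199/kWh = $774.90 ≈ $775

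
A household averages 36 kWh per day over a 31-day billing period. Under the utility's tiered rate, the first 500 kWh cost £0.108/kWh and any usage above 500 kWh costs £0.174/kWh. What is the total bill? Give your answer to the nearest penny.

Usage = 36 kWh/day × 31 days = 1116 kWh
First 500 kWh × £0.108 = £54.00
Remaining 616 kWh × £0.174 = £107.18
Total = £161.18

£161.18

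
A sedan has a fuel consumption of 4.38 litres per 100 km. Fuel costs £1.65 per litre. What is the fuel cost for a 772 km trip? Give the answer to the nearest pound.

£56

Fuel = 4.38 L/100 km × 772 km / 100 = 33.81 L
Cost = 33.81 L × £1.65/L = £55.79 ≈ £56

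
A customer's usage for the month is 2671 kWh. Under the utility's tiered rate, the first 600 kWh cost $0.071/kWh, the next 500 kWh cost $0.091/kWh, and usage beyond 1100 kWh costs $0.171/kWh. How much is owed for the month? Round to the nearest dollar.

$357

First 600 kWh × $0.071 = $42.60
Next 500 kWh × $0.091 = $45.50
Remaining 1571 kWh × $0.171 = $268.64
Total = $356.74 ≈ $357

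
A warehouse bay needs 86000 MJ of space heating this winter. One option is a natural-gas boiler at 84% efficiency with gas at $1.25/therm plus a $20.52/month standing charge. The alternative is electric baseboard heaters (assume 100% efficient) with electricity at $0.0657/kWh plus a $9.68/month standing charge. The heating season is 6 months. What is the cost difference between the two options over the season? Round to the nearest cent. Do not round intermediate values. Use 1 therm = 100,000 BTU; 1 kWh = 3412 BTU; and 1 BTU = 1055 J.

Heat load = 86000 MJ = 86,000,000,000 J / 1055 = 81,516,588 BTU
Gas: input = 81,516,588 / 0.840 = 97,043,557 BTU = 970.4 therm → 970.4 × $1.25 = $1,213.04; + 6 × $20.52 standing = $1,336.16
Electric: 81,516,588 BTU / 3412 = 23,890 kWh → × $0.0657 = $1,569.65; + 6 × $9.68 standing = $1,627.73
Difference = |$1,336.16 − $1,627.73| = $291.56

$291.56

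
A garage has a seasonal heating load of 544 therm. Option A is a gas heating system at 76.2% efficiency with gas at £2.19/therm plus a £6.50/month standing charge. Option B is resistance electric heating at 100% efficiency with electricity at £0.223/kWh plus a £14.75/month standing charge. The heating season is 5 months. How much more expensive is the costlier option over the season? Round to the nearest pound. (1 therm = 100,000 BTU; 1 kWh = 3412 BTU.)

£2033

Heat load = 544 therm × 100,000 = 54,400,000 BTU
Gas: input = 54,400,000 / 0.762 = 71,391,076 BTU = 713.9 therm → 713.9 × £2.19 = £1,563.46; + 5 × £6.50 standing = £1,595.96
Electric: 54,400,000 BTU / 3412 = 15,940 kWh → × £0.223 = £3,555.45; + 5 × £14.75 standing = £3,629.20
Difference = |£1,595.96 − £3,629.20| = £2,033.24 ≈ £2033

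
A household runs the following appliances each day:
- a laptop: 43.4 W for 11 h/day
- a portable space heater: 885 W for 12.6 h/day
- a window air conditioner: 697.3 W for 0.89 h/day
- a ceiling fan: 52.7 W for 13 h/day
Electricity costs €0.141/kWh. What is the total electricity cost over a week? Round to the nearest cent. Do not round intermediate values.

laptop: 43.4 W × 11 h × 7 d = 3,342 Wh = 3.342 kWh
portable space heater: 885 W × 12.6 h × 7 d = 78,057 Wh = 78.06 kWh
window air conditioner: 697.3 W × 0.89 h × 7 d = 4,344 Wh = 4.344 kWh
ceiling fan: 52.7 W × 13 h × 7 d = 4,796 Wh = 4.796 kWh
Total energy = 3.342 + 78.06 + 4.344 + 4.796 = 90.54 kWh
Cost = 90.54 kWh × €0.141 = €12.77

€12.77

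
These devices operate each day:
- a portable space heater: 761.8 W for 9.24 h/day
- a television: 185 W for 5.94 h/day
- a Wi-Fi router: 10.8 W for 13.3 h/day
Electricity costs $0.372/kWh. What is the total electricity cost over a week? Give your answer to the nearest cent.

portable space heater: 761.8 W × 9.24 h × 7 d = 49,273 Wh = 49.27 kWh
television: 185 W × 5.94 h × 7 d = 7,692 Wh = 7.692 kWh
Wi-Fi router: 10.8 W × 13.3 h × 7 d = 1,005 Wh = 1.005 kWh
Total energy = 49.27 + 7.692 + 1.005 = 57.97 kWh
Cost = 57.97 kWh × $0.372 = $21.57

$21.57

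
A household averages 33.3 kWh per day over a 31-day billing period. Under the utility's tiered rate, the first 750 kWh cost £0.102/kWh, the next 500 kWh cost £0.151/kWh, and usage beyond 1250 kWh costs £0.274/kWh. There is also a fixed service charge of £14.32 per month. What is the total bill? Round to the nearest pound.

£133

Usage = 33.3 kWh/day × 31 days = 1032.3 kWh
First 750 kWh × £0.102 = £76.50
Next 282.3 kWh × £0.151 = £42.63
Remaining tier: 0 kWh (not reached)
Energy charge = £119.13; + service £14.32 = £133.45 ≈ £133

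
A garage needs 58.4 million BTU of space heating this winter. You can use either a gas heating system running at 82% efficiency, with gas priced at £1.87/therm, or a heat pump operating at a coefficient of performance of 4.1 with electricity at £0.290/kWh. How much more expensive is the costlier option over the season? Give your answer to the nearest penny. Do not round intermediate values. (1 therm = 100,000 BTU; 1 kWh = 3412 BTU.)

£121.16

Heat load = 58.4 × 10⁶ BTU = 58,400,000 BTU
Gas: input = 58,400,000 / 0.820 = 71,219,512 BTU = 712.2 therm → 712.2 × £1.87 = £1,331.80
Heat pump: 58,400,000 BTU / 3412 = 17,120 kWh heat; / 4.1 = 4,175 kWh in → × £0.290 = £1,210.65
Difference = |£1,331.80 − £1,210.65| = £121.16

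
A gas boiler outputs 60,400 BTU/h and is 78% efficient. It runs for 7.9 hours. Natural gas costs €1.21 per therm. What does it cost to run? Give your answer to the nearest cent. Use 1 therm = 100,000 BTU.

€7.40

Heat delivered = 60,400 BTU/h × 7.9 h = 477,160 BTU
Gas input = 477,160 / 0.78 = 611,744 BTU
= 611,744 / 100,000 = 6.117 therm
Cost = 6.117 × €1.21/therm = €7.40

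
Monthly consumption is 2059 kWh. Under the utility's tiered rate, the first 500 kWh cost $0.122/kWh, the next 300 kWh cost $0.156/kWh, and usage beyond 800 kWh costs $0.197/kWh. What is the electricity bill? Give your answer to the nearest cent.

First 500 kWh × $0.122 = $61.00
Next 300 kWh × $0.156 = $46.80
Remaining 1259 kWh × $0.197 = $248.02
Total = $355.82

$355.82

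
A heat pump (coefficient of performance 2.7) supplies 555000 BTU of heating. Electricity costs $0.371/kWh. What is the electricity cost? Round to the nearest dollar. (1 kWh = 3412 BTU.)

$22

Heat delivered = 555,000 BTU / 3412 = 162.7 kWh
Electrical input = 162.7 kWh / 2.7 = 60.24 kWh
Cost = 60.24 × $0.371/kWh = $22.35 ≈ $22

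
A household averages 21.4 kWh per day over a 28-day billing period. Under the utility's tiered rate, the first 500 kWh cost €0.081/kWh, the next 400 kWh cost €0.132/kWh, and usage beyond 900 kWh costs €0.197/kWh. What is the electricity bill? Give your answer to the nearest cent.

Usage = 21.4 kWh/day × 28 days = 599.2 kWh
First 500 kWh × €0.081 = €40.50
Next 99.2 kWh × €0.132 = €13.09
Remaining tier: 0 kWh (not reached)
Total = €53.59

€53.59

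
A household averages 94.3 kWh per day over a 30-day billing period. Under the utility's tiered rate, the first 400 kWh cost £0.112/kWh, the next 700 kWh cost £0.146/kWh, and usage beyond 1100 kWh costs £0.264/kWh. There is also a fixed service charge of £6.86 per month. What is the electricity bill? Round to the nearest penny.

Usage = 94.3 kWh/day × 30 days = 2829 kWh
First 400 kWh × £0.112 = £44.80
Next 700 kWh × £0.146 = £102.20
Remaining 1729 kWh × £0.264 = £456.46
Energy charge = £603.46; + service £6.86 = £610.32

£610.32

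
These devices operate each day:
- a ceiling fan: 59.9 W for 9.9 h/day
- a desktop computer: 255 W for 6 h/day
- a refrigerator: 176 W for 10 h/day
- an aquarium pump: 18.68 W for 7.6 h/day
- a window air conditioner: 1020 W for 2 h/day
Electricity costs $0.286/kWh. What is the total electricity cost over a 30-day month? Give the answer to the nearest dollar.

ceiling fan: 59.9 W × 9.9 h × 30 d = 17,790 Wh = 17.79 kWh
desktop computer: 255 W × 6 h × 30 d = 45,900 Wh = 45.9 kWh
refrigerator: 176 W × 10 h × 30 d = 52,800 Wh = 52.8 kWh
aquarium pump: 18.68 W × 7.6 h × 30 d = 4,259 Wh = 4.259 kWh
window air conditioner: 1020 W × 2 h × 30 d = 61,200 Wh = 61.2 kWh
Total energy = 17.79 + 45.9 + 52.8 + 4.259 + 61.2 = 181.9 kWh
Cost = 181.9 kWh × $0.286 = $52.04 ≈ $52

$52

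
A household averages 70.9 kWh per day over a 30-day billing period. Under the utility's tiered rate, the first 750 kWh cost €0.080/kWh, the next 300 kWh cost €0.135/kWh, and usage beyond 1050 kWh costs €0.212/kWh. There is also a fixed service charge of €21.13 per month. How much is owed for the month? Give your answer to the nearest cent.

€349.95

Usage = 70.9 kWh/day × 30 days = 2127 kWh
First 750 kWh × €0.080 = €60.00
Next 300 kWh × €0.135 = €40.50
Remaining 1077 kWh × €0.212 = €228.32
Energy charge = €328.82; + service €21.13 = €349.95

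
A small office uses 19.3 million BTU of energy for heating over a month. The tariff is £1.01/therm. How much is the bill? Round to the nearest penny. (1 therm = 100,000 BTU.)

19.3 million BTU × (10 therm/million BTU) = 193 therm
Cost = 193 therm × £1.01/therm = £194.93

£194.93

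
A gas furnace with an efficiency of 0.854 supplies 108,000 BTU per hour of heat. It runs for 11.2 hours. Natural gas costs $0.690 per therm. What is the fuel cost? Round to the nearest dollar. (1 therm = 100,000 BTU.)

$10

Heat delivered = 108,000 BTU/h × 11.2 h = 1,209,600 BTU
Gas input = 1,209,600 / 0.854 = 1,416,393 BTU
= 1,416,393 / 100,000 = 14.16 therm
Cost = 14.16 × $0.690/therm = $9.77 ≈ $10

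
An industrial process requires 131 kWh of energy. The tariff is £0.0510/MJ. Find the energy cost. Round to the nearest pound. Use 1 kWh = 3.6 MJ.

131 kWh × (3.6 MJ/kWh) = 471.6 MJ
Cost = 471.6 MJ × £0.0510/MJ = £24.05 ≈ £24

£24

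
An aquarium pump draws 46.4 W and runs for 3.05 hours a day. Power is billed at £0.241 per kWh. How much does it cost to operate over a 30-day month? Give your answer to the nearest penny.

Energy = 46.4 W × 3.05 h/day × 30 days = 4,246 Wh = 4.246 kWh
Cost = 4.246 kWh × £0.241/kWh = £1.02

£1.02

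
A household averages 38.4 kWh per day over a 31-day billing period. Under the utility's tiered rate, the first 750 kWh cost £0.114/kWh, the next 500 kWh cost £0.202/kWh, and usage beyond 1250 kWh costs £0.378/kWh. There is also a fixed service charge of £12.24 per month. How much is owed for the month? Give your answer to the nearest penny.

Usage = 38.4 kWh/day × 31 days = 1190.4 kWh
First 750 kWh × £0.114 = £85.50
Next 440.4 kWh × £0.202 = £88.96
Remaining tier: 0 kWh (not reached)
Energy charge = £174.46; + service £12.24 = £186.70

£186.70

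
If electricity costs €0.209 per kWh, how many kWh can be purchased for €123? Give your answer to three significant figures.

589 kWh

€123 / €0.209 per kWh = 588.5 kWh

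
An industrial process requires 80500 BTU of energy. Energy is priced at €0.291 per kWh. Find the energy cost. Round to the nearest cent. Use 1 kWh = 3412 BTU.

80500 BTU × (0.00029308 kWh/BTU) = 23.59 kWh
Cost = 23.59 kWh × €0.291/kWh = €6.87

€6.87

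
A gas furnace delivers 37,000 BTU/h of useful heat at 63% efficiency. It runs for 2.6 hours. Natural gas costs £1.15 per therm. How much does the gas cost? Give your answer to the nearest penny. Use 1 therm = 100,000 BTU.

Heat delivered = 37,000 BTU/h × 2.6 h = 96,200 BTU
Gas input = 96,200 / 0.63 = 152,698 BTU
= 152,698 / 100,000 = 1.527 therm
Cost = 1.527 × £1.15/therm = £1.76

£1.76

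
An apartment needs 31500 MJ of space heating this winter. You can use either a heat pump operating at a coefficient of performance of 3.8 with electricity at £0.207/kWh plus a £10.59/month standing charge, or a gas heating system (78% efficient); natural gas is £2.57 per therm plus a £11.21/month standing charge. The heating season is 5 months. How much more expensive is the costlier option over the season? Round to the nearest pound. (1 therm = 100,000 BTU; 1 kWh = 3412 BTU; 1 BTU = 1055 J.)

£510

Heat load = 31500 MJ = 31,500,000,000 J / 1055 = 29,857,820 BTU
Gas: input = 29,857,820 / 0.78 = 38,279,256 BTU = 382.8 therm → 382.8 × £2.57 = £983.78; + 5 × £11.21 standing = £1,039.83
Heat pump: 29,857,820 BTU / 3412 = 8,751 kWh heat; / 3.8 = 2,303 kWh in → × £0.207 = £476.69; + 5 × £10.59 standing = £529.64
Difference = |£1,039.83 − £529.64| = £510.19 ≈ £510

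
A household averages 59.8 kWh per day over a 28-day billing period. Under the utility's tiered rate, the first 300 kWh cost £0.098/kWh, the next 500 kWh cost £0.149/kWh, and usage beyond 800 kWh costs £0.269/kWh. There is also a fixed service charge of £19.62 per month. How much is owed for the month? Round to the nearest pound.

£359

Usage = 59.8 kWh/day × 28 days = 1674.4 kWh
First 300 kWh × £0.098 = £29.40
Next 500 kWh × £0.149 = £74.50
Remaining 874.4 kWh × £0.269 = £235.21
Energy charge = £339.11; + service £19.62 = £358.73 ≈ £359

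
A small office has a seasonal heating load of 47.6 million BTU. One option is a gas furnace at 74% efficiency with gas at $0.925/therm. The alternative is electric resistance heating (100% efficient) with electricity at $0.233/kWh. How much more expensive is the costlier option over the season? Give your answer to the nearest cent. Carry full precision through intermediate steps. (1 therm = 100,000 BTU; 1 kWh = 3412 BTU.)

$2655.53

Heat load = 47.6 × 10⁶ BTU = 47,600,000 BTU
Gas: input = 47,600,000 / 0.74 = 64,324,324 BTU = 643.2 therm → 643.2 × $0.925 = $595.00
Electric: 47,600,000 BTU / 3412 = 13,950 kWh → × $0.233 = $3,250.53
Difference = |$595.00 − $3,250.53| = $2,655.53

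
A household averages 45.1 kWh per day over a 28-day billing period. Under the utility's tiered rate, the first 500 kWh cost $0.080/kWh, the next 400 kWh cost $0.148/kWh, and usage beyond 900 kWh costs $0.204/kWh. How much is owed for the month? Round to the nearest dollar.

Usage = 45.1 kWh/day × 28 days = 1262.8 kWh
First 500 kWh × $0.080 = $40.00
Next 400 kWh × $0.148 = $59.20
Remaining 362.8 kWh × $0.204 = $74.01
Total = $173.21 ≈ $173

$173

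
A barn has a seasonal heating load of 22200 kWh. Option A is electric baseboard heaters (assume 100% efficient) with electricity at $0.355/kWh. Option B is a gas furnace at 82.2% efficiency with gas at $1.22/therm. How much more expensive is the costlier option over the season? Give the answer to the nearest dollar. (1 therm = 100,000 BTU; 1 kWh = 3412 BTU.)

Heat load = 22200 kWh × 3412 = 75,746,400 BTU
Gas: input = 75,746,400 / 0.822 = 92,148,905 BTU = 921.5 therm → 921.5 × $1.22 = $1,124.22
Electric: 75,746,400 BTU / 3412 = 22,200 kWh → × $0.355 = $7,881.00
Difference = |$1,124.22 − $7,881.00| = $6,756.78 ≈ $6757

$6757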